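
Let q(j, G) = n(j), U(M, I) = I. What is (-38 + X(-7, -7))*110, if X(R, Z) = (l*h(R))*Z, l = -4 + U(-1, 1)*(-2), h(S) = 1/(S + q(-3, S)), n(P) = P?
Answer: -4642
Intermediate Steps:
q(j, G) = j
h(S) = 1/(-3 + S) (h(S) = 1/(S - 3) = 1/(-3 + S))
l = -6 (l = -4 + 1*(-2) = -4 - 2 = -6)
X(R, Z) = -6*Z/(-3 + R) (X(R, Z) = (-6/(-3 + R))*Z = -6*Z/(-3 + R))
(-38 + X(-7, -7))*110 = (-38 - 6*(-7)/(-3 - 7))*110 = (-38 - 6*(-7)/(-10))*110 = (-38 - 6*(-7)*(-⅒))*110 = (-38 - 21/5)*110 = -211/5*110 = -4642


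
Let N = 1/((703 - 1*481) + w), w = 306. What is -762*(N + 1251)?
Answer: -83887183/88 ≈ -9.5326e+5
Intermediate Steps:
N = 1/528 (N = 1/((703 - 1*481) + 306) = 1/((703 - 481) + 306) = 1/(222 + 306) = 1/528 ≈ 0.0018939)
-762*(N + 1251) = -762*(1/528 + 1251) = -762*660529/528 = -83887183/88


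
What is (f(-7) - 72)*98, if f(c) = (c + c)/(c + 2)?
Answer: -33908/5 ≈ -6781.6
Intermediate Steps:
f(c) = 2*c/(2 + c) (f(c) = (2*c)/(2 + c) = 2*c/(2 + c))
(f(-7) - 72)*98 = (2*(-7)/(2 - 7) - 72)*98 = (2*(-7)/(-5) - 72)*98 = (2*(-7)*(-1/5) - 72)*98 = (14/5 - 72)*98 = -346/5*98 = -33908/5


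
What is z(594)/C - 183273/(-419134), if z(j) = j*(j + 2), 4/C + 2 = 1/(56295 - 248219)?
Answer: -1779897361163043/10055234227 ≈ -1.7701e+5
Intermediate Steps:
C = -767696/383849 (C = 4/(-2 + 1/(56295 - 248219)) = 4/(-2 + 1/(-191924)) = 4/(-2 - 1/191924) = 4/(-383849/191924) = 4*(-191924/383849) = -767696/383849 ≈ -2.0000)
z(j) = j*(2 + j)
z(594)/C - 183273/(-419134) = (594*(2 + 594))/(-767696/383849) - 183273/(-419134) = (594*596)*(-383849/767696) - 183273*(-1/419134) = 354024*(-383849/767696) + 183273/419134 = -16986469797/95962 + 183273/419134 = -1779897361163043/10055234227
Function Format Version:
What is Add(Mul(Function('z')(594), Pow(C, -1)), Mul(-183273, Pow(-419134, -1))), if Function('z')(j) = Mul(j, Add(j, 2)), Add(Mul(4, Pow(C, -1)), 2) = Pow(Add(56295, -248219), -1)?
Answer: Rational(-1779897361163043, 10055234227) ≈ -1.7701e+5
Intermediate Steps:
C = Rational(-767696, 383849) (C = Mul(4, Pow(Add(-2, Pow(Add(56295, -248219), -1)), -1)) = Mul(4, Pow(Add(-2, Pow(-191924, -1)), -1)) = Mul(4, Pow(Add(-2, Rational(-1, 191924)), -1)) = Mul(4, Pow(Rational(-383849, 191924), -1)) = Mul(4, Rational(-191924, 383849)) = Rational(-767696, 383849) ≈ -2.0000)
Function('z')(j) = Mul(j, Add(2, j))
Add(Mul(Function('z')(594), Pow(C, -1)), Mul(-183273, Pow(-419134, -1))) = Add(Mul(Mul(594, Add(2, 594)), Pow(Rational(-767696, 383849), -1)), Mul(-183273, Pow(-419134, -1))) = Add(Mul(Mul(594, 596), Rational(-383849, 767696)), Mul(-183273, Rational(-1, 419134))) = Add(Mul(354024, Rational(-383849, 767696)), Rational(183273, 419134)) = Add(Rational(-16986469797, 95962), Rational(183273, 419134)) = Rational(-1779897361163043, 10055234227)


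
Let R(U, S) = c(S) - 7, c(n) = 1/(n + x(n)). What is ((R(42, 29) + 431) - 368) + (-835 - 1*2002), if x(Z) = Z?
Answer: -161297/58 ≈ -2781.0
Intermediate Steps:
c(n) = 1/(2*n) (c(n) = 1/(n + n) = 1/(2*n))
R(U, S) = -7 + 1/(2*S) (R(U, S) = 1/(2*S) - 7 = -7 + 1/(2*S))
((R(42, 29) + 431) - 368) + (-835 - 1*2002) = (((-7 + (1/2)/29) + 431) - 368) + (-835 - 1*2002) = (((-7 + (1/2)*(1/29)) + 431) - 368) + (-835 - 2002) = (((-7 + 1/58) + 431) - 368) - 2837 = ((-405/58 + 431) - 368) - 2837 = (24593/58 - 368) - 2837 = 3249/58 - 2837 = -161297/58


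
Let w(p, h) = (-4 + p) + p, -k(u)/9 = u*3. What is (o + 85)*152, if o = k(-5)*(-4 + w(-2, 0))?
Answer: -233320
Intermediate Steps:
k(u) = -27*u (k(u) = -9*u*3 = -27*u)
w(p, h) = -4 + 2*p
o = -1620 (o = (-27*(-5))*(-4 + (-4 + 2*(-2))) = 135*(-4 + (-4 - 4)) = 135*(-4 - 8) = 135*(-12) = -1620)
(o + 85)*152 = (-1620 + 85)*152 = -1535*152 = -233320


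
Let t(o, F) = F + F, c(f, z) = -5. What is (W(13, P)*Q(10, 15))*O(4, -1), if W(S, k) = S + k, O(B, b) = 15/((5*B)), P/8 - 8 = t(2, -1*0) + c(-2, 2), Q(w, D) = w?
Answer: 555/2 ≈ 277.50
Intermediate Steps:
t(o, F) = 2*F
P = 24 (P = 64 + 8*(2*(-1*0) - 5) = 64 + 8*(2*0 - 5) = 64 + 8*(0 - 5) = 64 + 8*(-5) = 64 - 40 = 24)
O(B, b) = 3/B (O(B, b) = 15*(1/(5*B)) = 3/B)
(W(13, P)*Q(10, 15))*O(4, -1) = ((13 + 24)*10)*(3/4) = (37*10)*(3*(¼)) = 370*(¾) = 555/2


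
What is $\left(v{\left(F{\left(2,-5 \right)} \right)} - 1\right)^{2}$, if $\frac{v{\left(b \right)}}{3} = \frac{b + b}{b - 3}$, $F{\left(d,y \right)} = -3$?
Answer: $4$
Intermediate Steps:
$v{\left(b \right)} = \frac{6 b}{-3 + b}$ ($v{\left(b \right)} = 3 \frac{b + b}{b - 3} = 3 \frac{2 b}{-3 + b} = \frac{6 b}{-3 + b}$)
$\left(v{\left(F{\left(2,-5 \right)} \right)} - 1\right)^{2} = \left(6 \left(-3\right) \frac{1}{-3 - 3} - 1\right)^{2} = \left(6 \left(-3\right) \frac{1}{-6} - 1\right)^{2} = \left(6 \left(-3\right) \left(- \frac{1}{6}\right) - 1\right)^{2} = \left(3 - 1\right)^{2} = 2^{2} = 4$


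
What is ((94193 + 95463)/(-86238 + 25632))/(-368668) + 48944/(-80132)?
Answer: -114293970995/187126752267 ≈ -0.61078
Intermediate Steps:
((94193 + 95463)/(-86238 + 25632))/(-368668) + 48944/(-80132) = (189656/(-60606))*(-1/368668) + 48944*(-1/80132) = (189656*(-1/60606))*(-1/368668) - 532/871 = -94828/30303*(-1/368668) - 532/871 = 23707/2792936601 - 532/871 = -114293970995/187126752267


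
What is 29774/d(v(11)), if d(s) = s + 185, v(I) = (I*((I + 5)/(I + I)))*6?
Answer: 29774/233 ≈ 127.79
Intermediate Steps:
v(I) = 15 + 3*I (v(I) = (I*((5 + I)/((2*I))))*6 = (I*((5 + I)*(1/(2*I))))*6 = (I*((5 + I)/(2*I)))*6 = (5/2 + I/2)*6 = 15 + 3*I)
d(s) = 185 + s
29774/d(v(11)) = 29774/(185 + (15 + 3*11)) = 29774/(185 + (15 + 33)) = 29774/(185 + 48) = 29774/233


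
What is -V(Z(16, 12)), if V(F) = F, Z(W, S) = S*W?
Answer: -192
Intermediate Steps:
-V(Z(16, 12)) = -12*16 = -1*192 = -192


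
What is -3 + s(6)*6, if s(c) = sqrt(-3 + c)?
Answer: -3 + 6*sqrt(3) ≈ 7.3923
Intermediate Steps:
-3 + s(6)*6 = -3 + sqrt(-3 + 6)*6 = -3 + sqrt(3)*6 = -3 + 6*sqrt(3)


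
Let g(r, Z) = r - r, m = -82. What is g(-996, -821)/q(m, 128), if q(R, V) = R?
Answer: 0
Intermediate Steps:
g(r, Z) = 0
g(-996, -821)/q(m, 128) = 0/(-82) = 0*(-1/82) = 0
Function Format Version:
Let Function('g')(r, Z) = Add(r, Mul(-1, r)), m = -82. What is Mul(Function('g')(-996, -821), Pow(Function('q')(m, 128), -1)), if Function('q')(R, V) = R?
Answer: 0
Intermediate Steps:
Function('g')(r, Z) = 0
Mul(Function('g')(-996, -821), Pow(Function('q')(m, 128), -1)) = Mul(0, Pow(-82, -1)) = Mul(0, Rational(-1, 82)) = 0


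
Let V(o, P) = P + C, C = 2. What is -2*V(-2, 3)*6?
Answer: -60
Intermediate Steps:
V(o, P) = 2 + P (V(o, P) = P + 2 = 2 + P)
-2*V(-2, 3)*6 = -2*(2 + 3)*6 = -2*5*6 = -10*6 = -60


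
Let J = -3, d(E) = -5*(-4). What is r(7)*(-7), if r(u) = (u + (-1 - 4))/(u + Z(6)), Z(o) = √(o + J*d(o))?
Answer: -98/103 + 42*I*√6/103 ≈ -0.95146 + 0.99882*I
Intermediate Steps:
d(E) = 20
Z(o) = √(-60 + o) (Z(o) = √(o - 3*20) = √(o - 60) = √(-60 + o))
r(u) = (-5 + u)/(u + 3*I*√6) (r(u) = (u + (-1 - 4))/(u + √(-60 + 6)) = (u - 5)/(u + √(-54)) = (-5 + u)/(u + 3*I*√6))
r(7)*(-7) = ((-5 + 7)/(7 + 3*I*√6))*(-7) = (2/(7 + 3*I*√6))*(-7) = -14/(7 + 3*I*√6)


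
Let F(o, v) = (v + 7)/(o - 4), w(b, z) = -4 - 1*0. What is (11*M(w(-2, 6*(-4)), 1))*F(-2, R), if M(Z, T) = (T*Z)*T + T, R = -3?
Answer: 22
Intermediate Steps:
w(b, z) = -4 (w(b, z) = -4 + 0 = -4)
F(o, v) = (7 + v)/(-4 + o)
M(Z, T) = T + Z*T**2 (M(Z, T) = Z*T**2 + T = T + Z*T**2)
(11*M(w(-2, 6*(-4)), 1))*F(-2, R) = (11*(1*(1 + 1*(-4))))*((7 - 3)/(-4 - 2)) = (11*(1*(1 - 4)))*(4/(-6)) = (11*(1*(-3)))*(-1/6*4) = (11*(-3))*(-2/3) = -33*(-2/3) = 22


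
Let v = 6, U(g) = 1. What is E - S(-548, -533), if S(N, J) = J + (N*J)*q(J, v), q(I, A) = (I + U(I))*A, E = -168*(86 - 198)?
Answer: 932351477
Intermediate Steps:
E = 18816 (E = -168*(-112) = 18816)
q(I, A) = A*(1 + I) (q(I, A) = (I + 1)*A = (1 + I)*A = A*(1 + I))
S(N, J) = J + J*N*(6 + 6*J) (S(N, J) = J + (N*J)*(6*(1 + J)) = J + (J*N)*(6 + 6*J) = J + J*N*(6 + 6*J))
E - S(-548, -533) = 18816 - (-533)*(1 + 6*(-548)*(1 - 533)) = 18816 - (-533)*(1 + 6*(-548)*(-532)) = 18816 - (-533)*(1 + 1749216) = 18816 - (-533)*1749217 = 18816 - 1*(-932332661) = 18816 + 932332661 = 932351477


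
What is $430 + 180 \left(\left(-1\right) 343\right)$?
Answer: $-61310$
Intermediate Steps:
$430 + 180 \left(\left(-1\right) 343\right) = 430 + 180 \left(-343\right) = 430 - 61740 = -61310$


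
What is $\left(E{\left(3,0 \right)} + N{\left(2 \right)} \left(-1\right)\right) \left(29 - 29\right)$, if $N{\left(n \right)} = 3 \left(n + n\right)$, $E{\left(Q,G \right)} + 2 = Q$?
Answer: $0$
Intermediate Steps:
$E{\left(Q,G \right)} = -2 + Q$
$N{\left(n \right)} = 6 n$ ($N{\left(n \right)} = 3 \cdot 2 n = 6 n$)
$\left(E{\left(3,0 \right)} + N{\left(2 \right)} \left(-1\right)\right) \left(29 - 29\right) = \left(\left(-2 + 3\right) + 6 \cdot 2 \left(-1\right)\right) \left(29 - 29\right) = \left(1 + 12 \left(-1\right)\right) 0 = \left(1 - 12\right) 0 = \left(-11\right) 0 = 0$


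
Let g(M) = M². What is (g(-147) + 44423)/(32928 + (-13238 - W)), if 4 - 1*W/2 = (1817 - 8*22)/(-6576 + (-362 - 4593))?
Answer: 190353748/56737465 ≈ 3.3550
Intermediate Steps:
W = 95530/11531 (W = 8 - 2*(1817 - 8*22)/(-6576 + (-362 - 4593)) = 8 - 2*(1817 - 176)/(-6576 - 4955) = 8 - 3282/(-11531) = 8 - 3282*(-1)/11531 = 8 - 2*(-1641/11531) = 8 + 3282/11531 = 95530/11531 ≈ 8.2846)
(g(-147) + 44423)/(32928 + (-13238 - W)) = ((-147)² + 44423)/(32928 + (-13238 - 1*95530/11531)) = (21609 + 44423)/(32928 + (-13238 - 95530/11531)) = 66032/(32928 - 152742908/11531) = 66032/(226949860/11531) = 66032*(11531/226949860) = 190353748/56737465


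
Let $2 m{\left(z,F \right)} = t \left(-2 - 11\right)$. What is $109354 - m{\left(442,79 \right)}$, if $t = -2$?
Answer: $109341$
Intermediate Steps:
$m{\left(z,F \right)} = 13$ ($m{\left(z,F \right)} = \frac{\left(-2\right) \left(-2 - 11\right)}{2} = \frac{\left(-2\right) \left(-13\right)}{2} = \frac{1}{2} \cdot 26 = 13$)
$109354 - m{\left(442,79 \right)} = 109354 - 13 = 109341$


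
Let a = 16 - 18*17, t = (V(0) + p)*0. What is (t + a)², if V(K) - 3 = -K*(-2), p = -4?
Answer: 84100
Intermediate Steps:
V(K) = 3 + 2*K (V(K) = 3 - K*(-2) = 3 - (-2)*K = 3 + 2*K)
t = 0 (t = ((3 + 2*0) - 4)*0 = ((3 + 0) - 4)*0 = (3 - 4)*0 = -1*0 = 0)
a = -290 (a = 16 - 306 = -290)
(t + a)² = (0 - 290)² = (-290)² = 84100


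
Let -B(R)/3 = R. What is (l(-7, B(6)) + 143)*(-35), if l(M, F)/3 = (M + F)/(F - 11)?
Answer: -147770/29 ≈ -5095.5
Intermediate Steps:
B(R) = -3*R
l(M, F) = 3*(F + M)/(-11 + F) (l(M, F) = 3*((M + F)/(F - 11)) = 3*((F + M)/(-11 + F)) = 3*(F + M)/(-11 + F))
(l(-7, B(6)) + 143)*(-35) = (3*(-3*6 - 7)/(-11 - 3*6) + 143)*(-35) = (3*(-18 - 7)/(-11 - 18) + 143)*(-35) = (3*(-25)/(-29) + 143)*(-35) = (3*(-1/29)*(-25) + 143)*(-35) = (75/29 + 143)*(-35) = (4222/29)*(-35) = -147770/29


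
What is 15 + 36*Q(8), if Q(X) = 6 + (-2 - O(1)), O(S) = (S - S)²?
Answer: 159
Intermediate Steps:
O(S) = 0 (O(S) = 0² = 0)
Q(X) = 4 (Q(X) = 6 + (-2 - 1*0) = 6 + (-2 + 0) = 6 - 2 = 4)
15 + 36*Q(8) = 15 + 36*4 = 15 + 144 = 159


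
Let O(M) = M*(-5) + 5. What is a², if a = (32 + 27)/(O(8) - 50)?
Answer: 3481/7225 ≈ 0.48180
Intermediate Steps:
O(M) = 5 - 5*M (O(M) = -5*M + 5 = 5 - 5*M)
a = -59/85 (a = (32 + 27)/((5 - 5*8) - 50) = 59/((5 - 40) - 50) = 59/(-35 - 50) = 59/(-85) = 59*(-1/85) = -59/85 ≈ -0.69412)
a² = (-59/85)² = 3481/7225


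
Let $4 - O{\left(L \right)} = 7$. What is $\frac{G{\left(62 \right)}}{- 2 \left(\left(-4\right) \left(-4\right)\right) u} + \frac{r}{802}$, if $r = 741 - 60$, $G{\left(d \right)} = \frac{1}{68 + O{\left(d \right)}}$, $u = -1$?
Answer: $\frac{708641}{834080} \approx 0.84961$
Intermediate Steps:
$O{\left(L \right)} = -3$ ($O{\left(L \right)} = 4 - 7 = -3$)
$G{\left(d \right)} = \frac{1}{65}$ ($G{\left(d \right)} = \frac{1}{68 - 3} = \frac{1}{65}$)
$r = 681$
$\frac{G{\left(62 \right)}}{- 2 \left(\left(-4\right) \left(-4\right)\right) u} + \frac{r}{802} = \frac{1}{65 - 2 \left(\left(-4\right) \left(-4\right)\right) \left(-1\right)} + \frac{681}{802} = \frac{1}{65 \left(-2\right) 16 \left(-1\right)} + 681 \cdot \frac{1}{802} = \frac{1}{65 \left(\left(-32\right) \left(-1\right)\right)} + \frac{681}{802} = \frac{1}{65 \cdot 32} + \frac{681}{802} = \frac{1}{65} \cdot \frac{1}{32} + \frac{681}{802} = \frac{1}{2080} + \frac{681}{802} = \frac{708641}{834080}$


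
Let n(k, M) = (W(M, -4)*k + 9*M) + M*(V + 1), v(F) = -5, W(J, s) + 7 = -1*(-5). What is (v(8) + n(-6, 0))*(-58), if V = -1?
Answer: -406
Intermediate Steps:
W(J, s) = -2 (W(J, s) = -7 - 1*(-5) = -7 + 5 = -2)
n(k, M) = -2*k + 9*M (n(k, M) = (-2*k + 9*M) + M*(-1 + 1) = (-2*k + 9*M) + M*0 = (-2*k + 9*M) + 0 = -2*k + 9*M)
(v(8) + n(-6, 0))*(-58) = (-5 + (-2*(-6) + 9*0))*(-58) = (-5 + (12 + 0))*(-58) = (-5 + 12)*(-58) = 7*(-58) = -406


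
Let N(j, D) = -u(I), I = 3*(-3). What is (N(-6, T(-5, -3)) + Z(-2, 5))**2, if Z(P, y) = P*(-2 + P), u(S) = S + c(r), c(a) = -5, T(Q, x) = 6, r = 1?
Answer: 484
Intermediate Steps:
I = -9
u(S) = -5 + S (u(S) = S - 5 = -5 + S)
N(j, D) = 14 (N(j, D) = -(-5 - 9) = -1*(-14) = 14)
(N(-6, T(-5, -3)) + Z(-2, 5))**2 = (14 - 2*(-2 - 2))**2 = (14 - 2*(-4))**2 = (14 + 8)**2 = 22**2 = 484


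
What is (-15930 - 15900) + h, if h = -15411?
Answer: -47241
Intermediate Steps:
(-15930 - 15900) + h = (-15930 - 15900) - 15411 = -31830 - 15411 = -47241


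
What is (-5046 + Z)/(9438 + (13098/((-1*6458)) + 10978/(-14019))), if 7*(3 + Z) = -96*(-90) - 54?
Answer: -1211218510707/2989742002415 ≈ -0.40512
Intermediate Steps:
Z = 8565/7 (Z = -3 + (-96*(-90) - 54)/7 = -3 + (8640 - 54)/7 = -3 + (1/7)*8586 = -3 + 8586/7 = 8565/7 ≈ 1223.6)
(-5046 + Z)/(9438 + (13098/((-1*6458)) + 10978/(-14019))) = (-5046 + 8565/7)/(9438 + (13098/((-1*6458)) + 10978/(-14019))) = -26757/(7*(9438 + (13098/(-6458) + 10978*(-1/14019)))) = -26757/(7*(9438 + (13098*(-1/6458) - 10978/14019))) = -26757/(7*(9438 + (-6549/3229 - 10978/14019))) = -26757/(7*(9438 - 127258393/45267351)) = -26757/(7*427106000345/45267351) = -26757/7*45267351/427106000345 = -1211218510707/2989742002415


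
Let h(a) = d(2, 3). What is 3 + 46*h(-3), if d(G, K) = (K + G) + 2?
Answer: 325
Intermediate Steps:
d(G, K) = 2 + G + K (d(G, K) = (G + K) + 2 = 2 + G + K)
h(a) = 7 (h(a) = 2 + 2 + 3 = 7)
3 + 46*h(-3) = 3 + 46*7 = 3 + 322 = 325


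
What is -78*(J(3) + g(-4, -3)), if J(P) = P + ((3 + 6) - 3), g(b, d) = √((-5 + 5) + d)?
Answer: -702 - 78*I*√3 ≈ -702.0 - 135.1*I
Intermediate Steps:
g(b, d) = √d (g(b, d) = √(0 + d) = √d)
J(P) = 6 + P (J(P) = P + (9 - 3) = P + 6 = 6 + P)
-78*(J(3) + g(-4, -3)) = -78*((6 + 3) + √(-3)) = -78*(9 + I*√3) = -702 - 78*I*√3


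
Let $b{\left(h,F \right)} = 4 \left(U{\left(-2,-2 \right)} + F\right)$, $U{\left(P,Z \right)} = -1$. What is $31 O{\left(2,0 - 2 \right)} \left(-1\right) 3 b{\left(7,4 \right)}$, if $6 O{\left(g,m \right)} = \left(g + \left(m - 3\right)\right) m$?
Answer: $-1116$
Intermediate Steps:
$b{\left(h,F \right)} = -4 + 4 F$ ($b{\left(h,F \right)} = 4 \left(-1 + F\right) = -4 + 4 F$)
$O{\left(g,m \right)} = \frac{m \left(-3 + g + m\right)}{6}$ ($O{\left(g,m \right)} = \frac{\left(g + \left(m - 3\right)\right) m}{6} = \frac{\left(g + \left(-3 + m\right)\right) m}{6} = \frac{\left(-3 + g + m\right) m}{6} = \frac{m \left(-3 + g + m\right)}{6}$)
$31 O{\left(2,0 - 2 \right)} \left(-1\right) 3 b{\left(7,4 \right)} = 31 \frac{\left(0 - 2\right) \left(-3 + 2 + \left(0 - 2\right)\right)}{6} \left(-1\right) 3 \left(-4 + 4 \cdot 4\right) = 31 \cdot \frac{1}{6} \left(-2\right) \left(-3 + 2 - 2\right) \left(-1\right) 3 \left(-4 + 16\right) = 31 \cdot \frac{1}{6} \left(-2\right) \left(-3\right) \left(-1\right) 3 \cdot 12 = 31 \cdot 1 \left(-1\right) 3 \cdot 12 = 31 \left(\left(-1\right) 3\right) 12 = 31 \left(-3\right) 12 = \left(-93\right) 12 = -1116$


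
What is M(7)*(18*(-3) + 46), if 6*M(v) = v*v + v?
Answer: -224/3 ≈ -74.667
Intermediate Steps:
M(v) = v/6 + v²/6 (M(v) = (v*v + v)/6 = (v² + v)/6 = (v + v²)/6 = v/6 + v²/6)
M(7)*(18*(-3) + 46) = ((⅙)*7*(1 + 7))*(18*(-3) + 46) = ((⅙)*7*8)*(-54 + 46) = (28/3)*(-8) = -224/3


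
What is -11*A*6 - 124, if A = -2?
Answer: 8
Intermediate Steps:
-11*A*6 - 124 = -11*(-2)*6 - 124 = 22*6 - 124 = 132 - 124 = 8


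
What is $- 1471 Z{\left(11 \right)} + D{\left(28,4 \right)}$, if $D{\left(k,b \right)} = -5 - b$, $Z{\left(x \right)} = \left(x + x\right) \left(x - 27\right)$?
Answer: $517783$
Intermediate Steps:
$Z{\left(x \right)} = 2 x \left(-27 + x\right)$
$- 1471 Z{\left(11 \right)} + D{\left(28,4 \right)} = - 1471 \cdot 2 \cdot 11 \left(-27 + 11\right) - 9 = - 1471 \cdot 2 \cdot 11 \left(-16\right) - 9 = \left(-1471\right) \left(-352\right) - 9 = 517792 - 9 = 517783$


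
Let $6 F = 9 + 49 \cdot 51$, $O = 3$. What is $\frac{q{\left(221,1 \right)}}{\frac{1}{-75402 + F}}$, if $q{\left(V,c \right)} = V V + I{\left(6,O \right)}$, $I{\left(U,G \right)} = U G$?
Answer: $-3663643256$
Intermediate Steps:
$I{\left(U,G \right)} = G U$
$q{\left(V,c \right)} = 18 + V^{2}$ ($q{\left(V,c \right)} = V V + 3 \cdot 6 = V^{2} + 18 = 18 + V^{2}$)
$F = 418$ ($F = \frac{9 + 49 \cdot 51}{6} = \frac{9 + 2499}{6} = \frac{1}{6} \cdot 2508 = 418$)
$\frac{q{\left(221,1 \right)}}{\frac{1}{-75402 + F}} = \frac{18 + 221^{2}}{\frac{1}{-75402 + 418}} = \frac{18 + 48841}{\frac{1}{-74984}} = \frac{48859}{- \frac{1}{74984}} = 48859 \left(-74984\right) = -3663643256$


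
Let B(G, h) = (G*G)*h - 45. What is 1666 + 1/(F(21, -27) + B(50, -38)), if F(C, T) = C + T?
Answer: 158354965/95051 ≈ 1666.0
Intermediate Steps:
B(G, h) = -45 + h*G**2 (B(G, h) = G**2*h - 45 = h*G**2 - 45 = -45 + h*G**2)
1666 + 1/(F(21, -27) + B(50, -38)) = 1666 + 1/((21 - 27) + (-45 - 38*50**2)) = 1666 + 1/(-6 + (-45 - 38*2500)) = 1666 + 1/(-6 + (-45 - 95000)) = 1666 + 1/(-6 - 95045) = 1666 + 1/(-95051) = 1666 - 1/95051 = 158354965/95051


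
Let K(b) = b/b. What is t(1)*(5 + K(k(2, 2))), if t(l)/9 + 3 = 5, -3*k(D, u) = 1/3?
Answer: 108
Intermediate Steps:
k(D, u) = -⅑ (k(D, u) = -⅓/3 = -⅓*⅓ = -⅑)
K(b) = 1
t(l) = 18 (t(l) = -27 + 9*5 = -27 + 45 = 18)
t(1)*(5 + K(k(2, 2))) = 18*(5 + 1) = 18*6 = 108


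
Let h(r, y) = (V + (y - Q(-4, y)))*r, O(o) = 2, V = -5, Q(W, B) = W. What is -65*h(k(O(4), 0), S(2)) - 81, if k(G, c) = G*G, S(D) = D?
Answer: -341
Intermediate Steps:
k(G, c) = G**2
h(r, y) = r*(-1 + y) (h(r, y) = (-5 + (y - 1*(-4)))*r = (-5 + (y + 4))*r = (-5 + (4 + y))*r = (-1 + y)*r = r*(-1 + y))
-65*h(k(O(4), 0), S(2)) - 81 = -65*2**2*(-1 + 2) - 81 = -260 - 81 = -341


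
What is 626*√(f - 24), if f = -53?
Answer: 626*I*√77 ≈ 5493.1*I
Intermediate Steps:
626*√(f - 24) = 626*√(-53 - 24) = 626*√(-77) = 626*(I*√77) = 626*I*√77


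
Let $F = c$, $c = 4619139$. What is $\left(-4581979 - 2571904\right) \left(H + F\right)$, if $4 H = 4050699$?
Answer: $- \frac{161157346581165}{4} \approx -4.0289 \cdot 10^{13}$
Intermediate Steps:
$H = \frac{4050699}{4}$ ($H = \frac{1}{4} \cdot 4050699 = \frac{4050699}{4} \approx 1.0127 \cdot 10^{6}$)
$F = 4619139$
$\left(-4581979 - 2571904\right) \left(H + F\right) = \left(-4581979 - 2571904\right) \left(\frac{4050699}{4} + 4619139\right) = \left(-7153883\right) \frac{22527255}{4} = - \frac{161157346581165}{4}$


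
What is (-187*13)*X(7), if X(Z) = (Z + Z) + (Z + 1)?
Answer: -53482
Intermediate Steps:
X(Z) = 1 + 3*Z (X(Z) = 2*Z + (1 + Z) = 1 + 3*Z)
(-187*13)*X(7) = (-187*13)*(1 + 3*7) = -2431*(1 + 21) = -2431*22 = -53482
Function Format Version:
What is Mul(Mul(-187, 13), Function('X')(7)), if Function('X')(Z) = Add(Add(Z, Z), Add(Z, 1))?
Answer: -53482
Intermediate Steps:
Function('X')(Z) = Add(1, Mul(3, Z)) (Function('X')(Z) = Add(Mul(2, Z), Add(1, Z)) = Add(1, Mul(3, Z)))
Mul(Mul(-187, 13), Function('X')(7)) = Mul(Mul(-187, 13), Add(1, Mul(3, 7))) = Mul(-2431, Add(1, 21)) = Mul(-2431, 22) = -53482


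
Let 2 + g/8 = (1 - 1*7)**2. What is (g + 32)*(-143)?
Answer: -43472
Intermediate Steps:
g = 272 (g = -16 + 8*(1 - 1*7)**2 = -16 + 8*(1 - 7)**2 = -16 + 8*(-6)**2 = -16 + 8*36 = -16 + 288 = 272)
(g + 32)*(-143) = (272 + 32)*(-143) = 304*(-143) = -43472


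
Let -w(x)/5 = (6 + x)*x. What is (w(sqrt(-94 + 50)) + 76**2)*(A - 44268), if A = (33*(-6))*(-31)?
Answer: -228627480 + 2287800*I*sqrt(11) ≈ -2.2863e+8 + 7.5878e+6*I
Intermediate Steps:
w(x) = -5*x*(6 + x) (w(x) = -5*(6 + x)*x = -5*x*(6 + x))
A = 6138 (A = -198*(-31) = 6138)
(w(sqrt(-94 + 50)) + 76**2)*(A - 44268) = (-5*sqrt(-94 + 50)*(6 + sqrt(-94 + 50)) + 76**2)*(6138 - 44268) = (-5*sqrt(-44)*(6 + sqrt(-44)) + 5776)*(-38130) = (-5*2*I*sqrt(11)*(6 + 2*I*sqrt(11)) + 5776)*(-38130) = (-10*I*sqrt(11)*(6 + 2*I*sqrt(11)) + 5776)*(-38130) = (5776 - 10*I*sqrt(11)*(6 + 2*I*sqrt(11)))*(-38130) = -220238880 + 381300*I*sqrt(11)*(6 + 2*I*sqrt(11))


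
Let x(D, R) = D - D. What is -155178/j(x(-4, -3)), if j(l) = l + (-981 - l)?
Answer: 17242/109 ≈ 158.18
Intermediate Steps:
x(D, R) = 0
j(l) = -981
-155178/j(x(-4, -3)) = -155178/(-981) = -155178*(-1/981) = 17242/109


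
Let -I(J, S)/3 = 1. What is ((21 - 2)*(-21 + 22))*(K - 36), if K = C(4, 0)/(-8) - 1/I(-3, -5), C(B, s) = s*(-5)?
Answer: -2033/3 ≈ -677.67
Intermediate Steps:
I(J, S) = -3 (I(J, S) = -3*1 = -3)
C(B, s) = -5*s
K = ⅓ (K = -5*0/(-8) - 1/(-3) = 0*(-⅛) - 1*(-⅓) = 0 + ⅓ = ⅓ ≈ 0.33333)
((21 - 2)*(-21 + 22))*(K - 36) = ((21 - 2)*(-21 + 22))*(⅓ - 36) = (19*1)*(-107/3) = 19*(-107/3) = -2033/3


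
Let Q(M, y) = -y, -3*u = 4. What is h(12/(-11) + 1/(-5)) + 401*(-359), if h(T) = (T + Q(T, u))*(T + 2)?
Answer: -435475884/3025 ≈ -1.4396e+5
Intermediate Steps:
u = -4/3 (u = -⅓*4 = -4/3 ≈ -1.3333)
h(T) = (2 + T)*(4/3 + T) (h(T) = (T - 1*(-4/3))*(T + 2) = (T + 4/3)*(2 + T) = (4/3 + T)*(2 + T) = (2 + T)*(4/3 + T))
h(12/(-11) + 1/(-5)) + 401*(-359) = (8/3 + (12/(-11) + 1/(-5))² + 10*(12/(-11) + 1/(-5))/3) + 401*(-359) = (8/3 + (12*(-1/11) + 1*(-⅕))² + 10*(12*(-1/11) + 1*(-⅕))/3) - 143959 = (8/3 + (-12/11 - ⅕)² + 10*(-12/11 - ⅕)/3) - 143959 = (8/3 + (-71/55)² + (10/3)*(-71/55)) - 143959 = (8/3 + 5041/3025 - 142/33) - 143959 = 91/3025 - 143959 = -435475884/3025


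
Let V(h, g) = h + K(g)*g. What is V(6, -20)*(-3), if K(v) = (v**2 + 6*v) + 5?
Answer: 17082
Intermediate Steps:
K(v) = 5 + v**2 + 6*v
V(h, g) = h + g*(5 + g**2 + 6*g) (V(h, g) = h + (5 + g**2 + 6*g)*g = h + g*(5 + g**2 + 6*g))
V(6, -20)*(-3) = (6 - 20*(5 + (-20)**2 + 6*(-20)))*(-3) = (6 - 20*(5 + 400 - 120))*(-3) = (6 - 20*285)*(-3) = (6 - 5700)*(-3) = -5694*(-3) = 17082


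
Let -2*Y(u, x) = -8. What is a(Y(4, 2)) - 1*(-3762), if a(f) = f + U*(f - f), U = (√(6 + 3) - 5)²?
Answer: 3766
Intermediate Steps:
Y(u, x) = 4 (Y(u, x) = -½*(-8) = 4)
U = 4 (U = (√9 - 5)² = (3 - 5)² = (-2)² = 4)
a(f) = f (a(f) = f + 4*(f - f) = f + 4*0 = f + 0 = f)
a(Y(4, 2)) - 1*(-3762) = 4 - 1*(-3762) = 4 + 3762 = 3766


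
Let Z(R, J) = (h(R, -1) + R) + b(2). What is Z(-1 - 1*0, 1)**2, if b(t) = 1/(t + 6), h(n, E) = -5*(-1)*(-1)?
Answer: 2209/64 ≈ 34.516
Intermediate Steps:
h(n, E) = -5 (h(n, E) = 5*(-1) = -5)
b(t) = 1/(6 + t)
Z(R, J) = -39/8 + R (Z(R, J) = (-5 + R) + 1/(6 + 2) = (-5 + R) + 1/8 = -39/8 + R)
Z(-1 - 1*0, 1)**2 = (-39/8 + (-1 - 1*0))**2 = (-39/8 + (-1 + 0))**2 = (-39/8 - 1)**2 = (-47/8)**2 = 2209/64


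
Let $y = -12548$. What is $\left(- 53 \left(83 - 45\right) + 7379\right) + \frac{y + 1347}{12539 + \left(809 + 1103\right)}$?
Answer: $\frac{77518414}{14451} \approx 5364.2$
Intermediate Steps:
$\left(- 53 \left(83 - 45\right) + 7379\right) + \frac{y + 1347}{12539 + \left(809 + 1103\right)} = \left(- 53 \left(83 - 45\right) + 7379\right) + \frac{-12548 + 1347}{12539 + \left(809 + 1103\right)} = \left(\left(-53\right) 38 + 7379\right) - \frac{11201}{12539 + 1912} = \left(-2014 + 7379\right) - \frac{11201}{14451} = 5365 - \frac{11201}{14451} = \frac{77518414}{14451}$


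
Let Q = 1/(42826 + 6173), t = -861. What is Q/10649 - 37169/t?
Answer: 2154936173020/49917943579 ≈ 43.170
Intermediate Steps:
Q = 1/48999 ≈ 2.0409e-5
Q/10649 - 37169/t = (1/48999)/10649 - 37169/(-861) = (1/48999)*(1/10649) - 37169*(-1/861) = 1/521790351 + 37169/861 = 2154936173020/49917943579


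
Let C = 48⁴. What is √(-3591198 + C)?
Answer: 3*√190802 ≈ 1310.4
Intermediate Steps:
C = 5308416
√(-3591198 + C) = √(-3591198 + 5308416) = √1717218 = 3*√190802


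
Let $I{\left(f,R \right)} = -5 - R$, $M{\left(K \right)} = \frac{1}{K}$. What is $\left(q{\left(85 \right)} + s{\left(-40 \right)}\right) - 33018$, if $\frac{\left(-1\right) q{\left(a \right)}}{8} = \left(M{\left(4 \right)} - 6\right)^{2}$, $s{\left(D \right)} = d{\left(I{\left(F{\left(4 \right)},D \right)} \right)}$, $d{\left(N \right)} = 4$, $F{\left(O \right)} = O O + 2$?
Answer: $- \frac{66557}{2} \approx -33279.0$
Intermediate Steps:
$F{\left(O \right)} = 2 + O^{2}$ ($F{\left(O \right)} = O^{2} + 2 = 2 + O^{2}$)
$s{\left(D \right)} = 4$
$q{\left(a \right)} = - \frac{529}{2}$ ($q{\left(a \right)} = - 8 \left(\frac{1}{4} - 6\right)^{2} = - 8 \left(- \frac{23}{4}\right)^{2} = \left(-8\right) \frac{529}{16} = - \frac{529}{2}$)
$\left(q{\left(85 \right)} + s{\left(-40 \right)}\right) - 33018 = \left(- \frac{529}{2} + 4\right) - 33018 = - \frac{521}{2} - 33018 = - \frac{66557}{2}$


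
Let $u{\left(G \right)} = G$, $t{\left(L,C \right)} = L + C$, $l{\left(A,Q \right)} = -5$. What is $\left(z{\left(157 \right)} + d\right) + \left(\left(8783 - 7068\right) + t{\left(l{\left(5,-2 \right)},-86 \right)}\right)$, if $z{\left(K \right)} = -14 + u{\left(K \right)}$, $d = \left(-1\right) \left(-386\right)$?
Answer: $2153$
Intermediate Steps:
$t{\left(L,C \right)} = C + L$
$d = 386$
$z{\left(K \right)} = -14 + K$
$\left(z{\left(157 \right)} + d\right) + \left(\left(8783 - 7068\right) + t{\left(l{\left(5,-2 \right)},-86 \right)}\right) = \left(\left(-14 + 157\right) + 386\right) + \left(\left(8783 - 7068\right) - 91\right) = \left(143 + 386\right) + \left(1715 - 91\right) = 529 + 1624 = 2153$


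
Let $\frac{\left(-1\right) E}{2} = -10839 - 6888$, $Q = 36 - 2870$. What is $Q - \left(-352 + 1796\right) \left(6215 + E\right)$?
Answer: $-60172870$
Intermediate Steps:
$Q = -2834$ ($Q = 36 - 2870 = -2834$)
$E = 35454$ ($E = - 2 \left(-10839 - 6888\right) = \left(-2\right) \left(-17727\right) = 35454$)
$Q - \left(-352 + 1796\right) \left(6215 + E\right) = -2834 - \left(-352 + 1796\right) \left(6215 + 35454\right) = -2834 - 1444 \cdot 41669 = -2834 - 60170036 = -60172870$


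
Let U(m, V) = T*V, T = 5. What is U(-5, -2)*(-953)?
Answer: 9530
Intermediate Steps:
U(m, V) = 5*V
U(-5, -2)*(-953) = (5*(-2))*(-953) = -10*(-953) = 9530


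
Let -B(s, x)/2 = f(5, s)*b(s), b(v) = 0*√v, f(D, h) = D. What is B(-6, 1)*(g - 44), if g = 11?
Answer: 0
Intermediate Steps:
b(v) = 0
B(s, x) = 0 (B(s, x) = -10*0 = -2*0 = 0)
B(-6, 1)*(g - 44) = 0*(11 - 44) = 0*(-33) = 0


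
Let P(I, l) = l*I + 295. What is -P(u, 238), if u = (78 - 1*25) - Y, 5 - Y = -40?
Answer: -2199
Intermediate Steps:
Y = 45 (Y = 5 - 1*(-40) = 5 + 40 = 45)
u = 8 (u = (78 - 1*25) - 1*45 = (78 - 25) - 45 = 53 - 45 = 8)
P(I, l) = 295 + I*l (P(I, l) = I*l + 295 = 295 + I*l)
-P(u, 238) = -(295 + 8*238) = -(295 + 1904) = -1*2199 = -2199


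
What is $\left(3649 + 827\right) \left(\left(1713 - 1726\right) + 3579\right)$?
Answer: $15961416$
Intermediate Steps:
$\left(3649 + 827\right) \left(\left(1713 - 1726\right) + 3579\right) = 4476 \left(-13 + 3579\right) = 4476 \cdot 3566 = 15961416$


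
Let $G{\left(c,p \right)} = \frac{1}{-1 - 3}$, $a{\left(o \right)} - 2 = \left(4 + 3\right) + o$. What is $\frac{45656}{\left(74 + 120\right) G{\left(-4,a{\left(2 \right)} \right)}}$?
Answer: $- \frac{91312}{97} \approx -941.36$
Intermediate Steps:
$a{\left(o \right)} = 9 + o$ ($a{\left(o \right)} = 2 + \left(\left(4 + 3\right) + o\right) = 2 + \left(7 + o\right) = 9 + o$)
$G{\left(c,p \right)} = - \frac{1}{4}$ ($G{\left(c,p \right)} = \frac{1}{-4} = - \frac{1}{4}$)
$\frac{45656}{\left(74 + 120\right) G{\left(-4,a{\left(2 \right)} \right)}} = \frac{45656}{\left(74 + 120\right) \left(- \frac{1}{4}\right)} = \frac{45656}{194 \left(- \frac{1}{4}\right)} = \frac{45656}{- \frac{97}{2}} = 45656 \left(- \frac{2}{97}\right) = - \frac{91312}{97}$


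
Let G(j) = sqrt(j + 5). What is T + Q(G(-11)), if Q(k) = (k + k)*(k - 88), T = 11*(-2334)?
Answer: -25686 - 176*I*sqrt(6) ≈ -25686.0 - 431.11*I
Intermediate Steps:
G(j) = sqrt(5 + j)
T = -25674
Q(k) = 2*k*(-88 + k) (Q(k) = (2*k)*(-88 + k) = 2*k*(-88 + k))
T + Q(G(-11)) = -25674 + 2*sqrt(5 - 11)*(-88 + sqrt(5 - 11)) = -25674 + 2*sqrt(-6)*(-88 + sqrt(-6)) = -25674 + 2*(I*sqrt(6))*(-88 + I*sqrt(6)) = -25674 + 2*I*sqrt(6)*(-88 + I*sqrt(6))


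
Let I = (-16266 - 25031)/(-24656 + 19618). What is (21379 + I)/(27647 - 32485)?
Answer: -107748699/24373844 ≈ -4.4207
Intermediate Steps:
I = 41297/5038 (I = -41297/(-5038) = -41297*(-1/5038) = 41297/5038 ≈ 8.1971)
(21379 + I)/(27647 - 32485) = (21379 + 41297/5038)/(27647 - 32485) = (107748699/5038)/(-4838) = (107748699/5038)*(-1/4838) = -107748699/24373844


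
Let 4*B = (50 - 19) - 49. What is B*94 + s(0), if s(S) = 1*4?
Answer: -419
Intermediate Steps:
B = -9/2 (B = ((50 - 19) - 49)/4 = (31 - 49)/4 = (¼)*(-18) = -9/2 ≈ -4.5000)
s(S) = 4
B*94 + s(0) = -9/2*94 + 4 = -423 + 4 = -419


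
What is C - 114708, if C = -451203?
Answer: -565911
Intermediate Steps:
C - 114708 = -451203 - 114708 = -565911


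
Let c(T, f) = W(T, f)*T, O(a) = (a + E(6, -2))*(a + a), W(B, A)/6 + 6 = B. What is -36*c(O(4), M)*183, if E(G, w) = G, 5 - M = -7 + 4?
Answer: -234005760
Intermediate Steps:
W(B, A) = -36 + 6*B
M = 8 (M = 5 - (-7 + 4) = 5 - 1*(-3) = 5 + 3 = 8)
O(a) = 2*a*(6 + a) (O(a) = (a + 6)*(a + a) = (6 + a)*(2*a) = 2*a*(6 + a))
c(T, f) = T*(-36 + 6*T) (c(T, f) = (-36 + 6*T)*T = T*(-36 + 6*T))
-36*c(O(4), M)*183 = -216*2*4*(6 + 4)*(-6 + 2*4*(6 + 4))*183 = -216*2*4*10*(-6 + 2*4*10)*183 = -216*80*(-6 + 80)*183 = -216*80*74*183 = -36*35520*183 = -1278720*183 = -234005760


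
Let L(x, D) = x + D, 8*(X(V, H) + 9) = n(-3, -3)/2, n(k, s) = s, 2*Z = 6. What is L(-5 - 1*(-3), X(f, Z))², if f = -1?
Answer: 32041/256 ≈ 125.16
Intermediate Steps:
Z = 3 (Z = (½)*6 = 3)
X(V, H) = -147/16 (X(V, H) = -9 + (-3/2)/8 = -9 + (-3*½)/8 = -9 + (⅛)*(-3/2) = -9 - 3/16 = -147/16)
L(x, D) = D + x
L(-5 - 1*(-3), X(f, Z))² = (-147/16 + (-5 - 1*(-3)))² = (-147/16 + (-5 + 3))² = (-147/16 - 2)² = (-179/16)² = 32041/256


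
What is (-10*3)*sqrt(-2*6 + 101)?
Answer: -30*sqrt(89) ≈ -283.02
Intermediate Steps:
(-10*3)*sqrt(-2*6 + 101) = -30*sqrt(-12 + 101) = -30*sqrt(89)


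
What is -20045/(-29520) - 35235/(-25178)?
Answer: 154483021/74325456 ≈ 2.0785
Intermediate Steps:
-20045/(-29520) - 35235/(-25178) = -20045*(-1/29520) - 35235*(-1/25178) = 4009/5904 + 35235/25178 = 154483021/74325456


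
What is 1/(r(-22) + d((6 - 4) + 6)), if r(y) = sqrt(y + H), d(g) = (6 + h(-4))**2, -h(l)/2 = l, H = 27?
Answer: 196/38411 - sqrt(5)/38411 ≈ 0.0050445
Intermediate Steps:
h(l) = -2*l
d(g) = 196 (d(g) = (6 - 2*(-4))**2 = (6 + 8)**2 = 14**2 = 196)
r(y) = sqrt(27 + y) (r(y) = sqrt(y + 27) = sqrt(27 + y))
1/(r(-22) + d((6 - 4) + 6)) = 1/(sqrt(27 - 22) + 196) = 1/(sqrt(5) + 196) = 1/(196 + sqrt(5))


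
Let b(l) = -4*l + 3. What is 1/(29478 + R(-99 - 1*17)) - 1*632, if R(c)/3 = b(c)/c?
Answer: -2160205588/3418047 ≈ -632.00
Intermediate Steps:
b(l) = 3 - 4*l
R(c) = 3*(3 - 4*c)/c (R(c) = 3*((3 - 4*c)/c) = 3*(3 - 4*c)/c)
1/(29478 + R(-99 - 1*17)) - 1*632 = 1/(29478 + (-12 + 9/(-99 - 1*17))) - 1*632 = 1/(29478 + (-12 + 9/(-99 - 17))) - 632 = 1/(29478 + (-12 + 9/(-116))) - 632 = 1/(29478 + (-12 + 9*(-1/116))) - 632 = 1/(29478 + (-12 - 9/116)) - 632 = 1/(29478 - 1401/116) - 632 = 1/(3418047/116) - 632 = 116/3418047 - 632 = -2160205588/3418047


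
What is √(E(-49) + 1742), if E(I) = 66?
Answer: 4*√113 ≈ 42.521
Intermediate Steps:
√(E(-49) + 1742) = √(66 + 1742) = √1808 = 4*√113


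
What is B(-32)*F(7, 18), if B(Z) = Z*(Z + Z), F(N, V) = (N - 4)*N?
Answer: 43008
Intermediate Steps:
F(N, V) = N*(-4 + N) (F(N, V) = (-4 + N)*N = N*(-4 + N))
B(Z) = 2*Z² (B(Z) = Z*(2*Z) = 2*Z²)
B(-32)*F(7, 18) = (2*(-32)²)*(7*(-4 + 7)) = (2*1024)*(7*3) = 2048*21 = 43008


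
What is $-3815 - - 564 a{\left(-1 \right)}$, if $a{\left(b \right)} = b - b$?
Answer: $-3815$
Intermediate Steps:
$a{\left(b \right)} = 0$
$-3815 - - 564 a{\left(-1 \right)} = -3815 - \left(-564\right) 0 = -3815 - 0 = -3815 + 0 = -3815$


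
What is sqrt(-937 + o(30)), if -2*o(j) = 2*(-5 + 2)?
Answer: I*sqrt(934) ≈ 30.561*I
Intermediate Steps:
o(j) = 3 (o(j) = -(-5 + 2) = -(-3) = -1/2*(-6) = 3)
sqrt(-937 + o(30)) = sqrt(-937 + 3) = sqrt(-934) = I*sqrt(934)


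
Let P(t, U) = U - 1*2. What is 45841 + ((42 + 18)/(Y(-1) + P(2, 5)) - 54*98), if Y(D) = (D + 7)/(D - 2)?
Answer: 40609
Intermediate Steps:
Y(D) = (7 + D)/(-2 + D)
P(t, U) = -2 + U (P(t, U) = U - 2 = -2 + U)
45841 + ((42 + 18)/(Y(-1) + P(2, 5)) - 54*98) = 45841 + ((42 + 18)/((7 - 1)/(-2 - 1) + (-2 + 5)) - 54*98) = 45841 + (60/(6/(-3) + 3) - 5292) = 45841 + (60/(-⅓*6 + 3) - 5292) = 45841 + (60/(-2 + 3) - 5292) = 45841 + (60/1 - 5292) = 45841 + (60*1 - 5292) = 45841 + (60 - 5292) = 45841 - 5232 = 40609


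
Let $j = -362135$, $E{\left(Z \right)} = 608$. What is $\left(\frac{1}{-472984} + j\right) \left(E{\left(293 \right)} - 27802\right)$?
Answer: $\frac{2328949375255077}{236492} \approx 9.8479 \cdot 10^{9}$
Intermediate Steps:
$\left(\frac{1}{-472984} + j\right) \left(E{\left(293 \right)} - 27802\right) = \left(\frac{1}{-472984} - 362135\right) \left(608 - 27802\right) = \left(- \frac{1}{472984} - 362135\right) \left(-27194\right) = \left(- \frac{171284060841}{472984}\right) \left(-27194\right) = \frac{2328949375255077}{236492}$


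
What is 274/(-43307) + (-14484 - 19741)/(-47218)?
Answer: 1469244343/2044869926 ≈ 0.71850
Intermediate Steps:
274/(-43307) + (-14484 - 19741)/(-47218) = 274*(-1/43307) - 34225*(-1/47218) = -274/43307 + 34225/47218 = 1469244343/2044869926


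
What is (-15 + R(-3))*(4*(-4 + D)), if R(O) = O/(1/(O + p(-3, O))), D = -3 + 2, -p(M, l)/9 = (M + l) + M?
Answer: 4980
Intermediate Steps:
p(M, l) = -18*M - 9*l (p(M, l) = -9*((M + l) + M) = -9*(l + 2*M) = -18*M - 9*l)
D = -1
R(O) = O*(54 - 8*O) (R(O) = O/(1/(O + (-18*(-3) - 9*O))) = O/(1/(O + (54 - 9*O))) = O/(1/(54 - 8*O)) = O*(54 - 8*O))
(-15 + R(-3))*(4*(-4 + D)) = (-15 + 2*(-3)*(27 - 4*(-3)))*(4*(-4 - 1)) = (-15 + 2*(-3)*(27 + 12))*(4*(-5)) = (-15 + 2*(-3)*39)*(-20) = (-15 - 234)*(-20) = -249*(-20) = 4980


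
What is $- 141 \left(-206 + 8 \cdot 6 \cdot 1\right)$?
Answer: $22278$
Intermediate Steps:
$- 141 \left(-206 + 8 \cdot 6 \cdot 1\right) = - 141 \left(-206 + 48 \cdot 1\right) = - 141 \left(-206 + 48\right) = \left(-141\right) \left(-158\right) = 22278$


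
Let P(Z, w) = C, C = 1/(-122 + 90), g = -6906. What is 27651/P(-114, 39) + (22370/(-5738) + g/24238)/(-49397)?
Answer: -1519703025805349272/1717504595167 ≈ -8.8483e+5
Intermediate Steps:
C = -1/32 (C = 1/(-32) = -1/32 ≈ -0.031250)
P(Z, w) = -1/32
27651/P(-114, 39) + (22370/(-5738) + g/24238)/(-49397) = 27651/(-1/32) + (22370/(-5738) - 6906/24238)/(-49397) = 27651*(-32) + (22370*(-1/5738) - 6906*1/24238)*(-1/49397) = -884832 + (-11185/2869 - 3453/12119)*(-1/49397) = -884832 - 145457672/34769411*(-1/49397) = -884832 + 145457672/1717504595167 = -1519703025805349272/1717504595167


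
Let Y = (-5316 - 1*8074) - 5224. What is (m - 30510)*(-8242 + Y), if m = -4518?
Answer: 940711968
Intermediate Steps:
Y = -18614 (Y = (-5316 - 8074) - 5224 = -13390 - 5224 = -18614)
(m - 30510)*(-8242 + Y) = (-4518 - 30510)*(-8242 - 18614) = -35028*(-26856) = 940711968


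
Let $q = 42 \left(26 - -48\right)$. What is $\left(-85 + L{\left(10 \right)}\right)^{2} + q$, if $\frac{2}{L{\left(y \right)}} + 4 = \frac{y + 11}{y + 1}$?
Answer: $\frac{5552661}{529} \approx 10497.0$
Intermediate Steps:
$L{\left(y \right)} = \frac{2}{-4 + \frac{11 + y}{1 + y}}$ ($L{\left(y \right)} = \frac{2}{-4 + \frac{y + 11}{y + 1}} = \frac{2}{-4 + \frac{11 + y}{1 + y}}$)
$q = 3108$ ($q = 42 \left(26 + 48\right) = 42 \cdot 74 = 3108$)
$\left(-85 + L{\left(10 \right)}\right)^{2} + q = \left(-85 + \frac{2 \left(-1 - 10\right)}{-7 + 3 \cdot 10}\right)^{2} + 3108 = \left(-85 + \frac{2 \left(-1 - 10\right)}{-7 + 30}\right)^{2} + 3108 = \left(-85 + 2 \cdot \frac{1}{23} \left(-11\right)\right)^{2} + 3108 = \left(-85 - \frac{22}{23}\right)^{2} + 3108 = \left(- \frac{1977}{23}\right)^{2} + 3108 = \frac{3908529}{529} + 3108 = \frac{5552661}{529}$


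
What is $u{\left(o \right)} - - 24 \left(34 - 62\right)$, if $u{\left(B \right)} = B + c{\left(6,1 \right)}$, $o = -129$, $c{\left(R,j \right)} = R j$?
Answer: $-795$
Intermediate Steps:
$u{\left(B \right)} = 6 + B$ ($u{\left(B \right)} = B + 6 \cdot 1 = B + 6 = 6 + B$)
$u{\left(o \right)} - - 24 \left(34 - 62\right) = \left(6 - 129\right) - - 24 \left(34 - 62\right) = -123 - \left(-24\right) \left(-28\right) = -123 - 672 = -795$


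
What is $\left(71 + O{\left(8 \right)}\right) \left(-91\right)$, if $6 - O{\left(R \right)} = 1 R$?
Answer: $-6279$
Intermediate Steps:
$O{\left(R \right)} = 6 - R$ ($O{\left(R \right)} = 6 - 1 R = 6 - R$)
$\left(71 + O{\left(8 \right)}\right) \left(-91\right) = \left(71 + \left(6 - 8\right)\right) \left(-91\right) = \left(71 - 2\right) \left(-91\right) = 69 \left(-91\right) = -6279$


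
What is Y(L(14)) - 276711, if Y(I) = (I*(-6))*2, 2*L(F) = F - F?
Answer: -276711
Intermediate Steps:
L(F) = 0 (L(F) = (F - F)/2 = (½)*0 = 0)
Y(I) = -12*I (Y(I) = -6*I*2 = -12*I)
Y(L(14)) - 276711 = -12*0 - 276711 = 0 - 276711 = -276711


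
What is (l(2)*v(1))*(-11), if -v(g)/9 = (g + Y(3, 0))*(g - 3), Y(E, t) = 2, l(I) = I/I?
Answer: -594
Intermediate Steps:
l(I) = 1
v(g) = -9*(-3 + g)*(2 + g) (v(g) = -9*(g + 2)*(g - 3) = -9*(2 + g)*(-3 + g) = -9*(-3 + g)*(2 + g))
(l(2)*v(1))*(-11) = (1*(54 - 9*1**2 + 9*1))*(-11) = (1*(54 - 9*1 + 9))*(-11) = (1*(54 - 9 + 9))*(-11) = (1*54)*(-11) = 54*(-11) = -594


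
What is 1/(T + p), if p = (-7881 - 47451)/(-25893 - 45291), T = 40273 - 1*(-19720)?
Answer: 5932/355883087 ≈ 1.6668e-5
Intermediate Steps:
T = 59993 (T = 40273 + 19720 = 59993)
p = 4611/5932 (p = -55332/(-71184) = -55332*(-1/71184) = 4611/5932 ≈ 0.77731)
1/(T + p) = 1/(59993 + 4611/5932) = 1/(355883087/5932) = 5932/355883087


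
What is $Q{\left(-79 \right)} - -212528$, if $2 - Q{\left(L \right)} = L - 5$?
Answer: $212614$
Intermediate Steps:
$Q{\left(L \right)} = 7 - L$ ($Q{\left(L \right)} = 2 - \left(L - 5\right) = 2 - \left(-5 + L\right) = 7 - L$)
$Q{\left(-79 \right)} - -212528 = \left(7 - -79\right) - -212528 = \left(7 + 79\right) + 212528 = 86 + 212528 = 212614$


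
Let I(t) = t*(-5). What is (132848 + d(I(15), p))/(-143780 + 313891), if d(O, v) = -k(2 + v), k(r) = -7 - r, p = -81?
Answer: 132776/170111 ≈ 0.78053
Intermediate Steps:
I(t) = -5*t
d(O, v) = 9 + v (d(O, v) = -(-7 - (2 + v)) = -(-7 + (-2 - v)) = -(-9 - v) = 9 + v)
(132848 + d(I(15), p))/(-143780 + 313891) = (132848 + (9 - 81))/(-143780 + 313891) = (132848 - 72)/170111 = 132776*(1/170111) = 132776/170111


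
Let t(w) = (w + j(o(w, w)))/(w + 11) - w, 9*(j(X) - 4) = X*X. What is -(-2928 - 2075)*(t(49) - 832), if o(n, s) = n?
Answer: -1182864293/270 ≈ -4.3810e+6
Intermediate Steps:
j(X) = 4 + X²/9 (j(X) = 4 + (X*X)/9 = 4 + X²/9)
t(w) = -w + (4 + w + w²/9)/(11 + w) (t(w) = (w + (4 + w²/9))/(w + 11) - w = (4 + w + w²/9)/(11 + w) - w = -w + (4 + w + w²/9)/(11 + w))
-(-2928 - 2075)*(t(49) - 832) = -(-2928 - 2075)*(2*(18 - 45*49 - 4*49²)/(9*(11 + 49)) - 832) = -(-5003)*((2/9)*(18 - 2205 - 4*2401)/60 - 832) = -(-5003)*((2/9)*(1/60)*(18 - 2205 - 9604) - 832) = -(-5003)*((2/9)*(1/60)*(-11791) - 832) = -(-5003)*(-11791/270 - 832) = -(-5003)*(-236431)/270 = -1*1182864293/270 = -1182864293/270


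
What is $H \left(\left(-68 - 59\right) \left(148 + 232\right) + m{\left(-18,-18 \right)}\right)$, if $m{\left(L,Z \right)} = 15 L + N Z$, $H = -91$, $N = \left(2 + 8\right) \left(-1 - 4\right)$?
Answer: $4334330$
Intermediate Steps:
$N = -50$ ($N = 10 \left(-5\right) = -50$)
$m{\left(L,Z \right)} = - 50 Z + 15 L$ ($m{\left(L,Z \right)} = 15 L - 50 Z = - 50 Z + 15 L$)
$H \left(\left(-68 - 59\right) \left(148 + 232\right) + m{\left(-18,-18 \right)}\right) = - 91 \left(\left(-68 - 59\right) \left(148 + 232\right) + \left(\left(-50\right) \left(-18\right) + 15 \left(-18\right)\right)\right) = - 91 \left(\left(-127\right) 380 + \left(900 - 270\right)\right) = - 91 \left(-48260 + 630\right) = \left(-91\right) \left(-47630\right) = 4334330$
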